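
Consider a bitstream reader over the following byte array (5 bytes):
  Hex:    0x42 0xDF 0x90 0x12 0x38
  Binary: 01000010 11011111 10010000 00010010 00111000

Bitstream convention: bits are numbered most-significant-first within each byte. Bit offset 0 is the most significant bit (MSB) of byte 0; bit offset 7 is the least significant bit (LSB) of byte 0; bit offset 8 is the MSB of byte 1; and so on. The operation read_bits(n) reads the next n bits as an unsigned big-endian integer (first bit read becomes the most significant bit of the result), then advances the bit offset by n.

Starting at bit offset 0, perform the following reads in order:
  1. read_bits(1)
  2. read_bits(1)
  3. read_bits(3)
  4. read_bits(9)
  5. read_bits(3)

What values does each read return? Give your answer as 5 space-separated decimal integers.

Answer: 0 1 0 183 7

Derivation:
Read 1: bits[0:1] width=1 -> value=0 (bin 0); offset now 1 = byte 0 bit 1; 39 bits remain
Read 2: bits[1:2] width=1 -> value=1 (bin 1); offset now 2 = byte 0 bit 2; 38 bits remain
Read 3: bits[2:5] width=3 -> value=0 (bin 000); offset now 5 = byte 0 bit 5; 35 bits remain
Read 4: bits[5:14] width=9 -> value=183 (bin 010110111); offset now 14 = byte 1 bit 6; 26 bits remain
Read 5: bits[14:17] width=3 -> value=7 (bin 111); offset now 17 = byte 2 bit 1; 23 bits remain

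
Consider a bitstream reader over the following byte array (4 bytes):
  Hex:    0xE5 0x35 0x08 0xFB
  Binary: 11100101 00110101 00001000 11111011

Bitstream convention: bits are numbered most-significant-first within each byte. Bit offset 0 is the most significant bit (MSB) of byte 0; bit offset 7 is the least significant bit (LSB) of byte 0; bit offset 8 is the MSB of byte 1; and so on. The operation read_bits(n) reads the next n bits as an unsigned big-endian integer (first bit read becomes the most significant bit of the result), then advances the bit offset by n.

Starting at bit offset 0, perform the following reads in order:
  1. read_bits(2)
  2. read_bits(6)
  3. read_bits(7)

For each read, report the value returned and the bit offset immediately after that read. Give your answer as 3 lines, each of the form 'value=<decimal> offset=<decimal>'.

Read 1: bits[0:2] width=2 -> value=3 (bin 11); offset now 2 = byte 0 bit 2; 30 bits remain
Read 2: bits[2:8] width=6 -> value=37 (bin 100101); offset now 8 = byte 1 bit 0; 24 bits remain
Read 3: bits[8:15] width=7 -> value=26 (bin 0011010); offset now 15 = byte 1 bit 7; 17 bits remain

Answer: value=3 offset=2
value=37 offset=8
value=26 offset=15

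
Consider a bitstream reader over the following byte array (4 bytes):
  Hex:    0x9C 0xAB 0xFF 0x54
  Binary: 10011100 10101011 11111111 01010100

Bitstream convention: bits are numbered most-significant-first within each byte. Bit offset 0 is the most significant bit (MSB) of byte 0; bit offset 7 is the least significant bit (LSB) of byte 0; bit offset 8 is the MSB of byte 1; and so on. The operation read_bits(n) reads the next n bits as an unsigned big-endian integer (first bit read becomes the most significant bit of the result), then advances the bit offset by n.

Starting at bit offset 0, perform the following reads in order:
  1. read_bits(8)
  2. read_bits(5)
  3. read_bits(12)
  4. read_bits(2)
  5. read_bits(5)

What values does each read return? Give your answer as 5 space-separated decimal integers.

Read 1: bits[0:8] width=8 -> value=156 (bin 10011100); offset now 8 = byte 1 bit 0; 24 bits remain
Read 2: bits[8:13] width=5 -> value=21 (bin 10101); offset now 13 = byte 1 bit 5; 19 bits remain
Read 3: bits[13:25] width=12 -> value=2046 (bin 011111111110); offset now 25 = byte 3 bit 1; 7 bits remain
Read 4: bits[25:27] width=2 -> value=2 (bin 10); offset now 27 = byte 3 bit 3; 5 bits remain
Read 5: bits[27:32] width=5 -> value=20 (bin 10100); offset now 32 = byte 4 bit 0; 0 bits remain

Answer: 156 21 2046 2 20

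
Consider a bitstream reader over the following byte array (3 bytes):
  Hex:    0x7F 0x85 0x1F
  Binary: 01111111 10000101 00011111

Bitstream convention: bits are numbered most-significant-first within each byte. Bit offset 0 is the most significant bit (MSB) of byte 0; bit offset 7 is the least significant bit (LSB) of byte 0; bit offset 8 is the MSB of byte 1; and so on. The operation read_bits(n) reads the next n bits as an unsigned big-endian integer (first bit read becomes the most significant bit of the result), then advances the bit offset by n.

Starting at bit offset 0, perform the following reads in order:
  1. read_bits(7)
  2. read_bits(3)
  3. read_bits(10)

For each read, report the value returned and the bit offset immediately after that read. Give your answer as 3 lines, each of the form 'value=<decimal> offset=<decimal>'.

Read 1: bits[0:7] width=7 -> value=63 (bin 0111111); offset now 7 = byte 0 bit 7; 17 bits remain
Read 2: bits[7:10] width=3 -> value=6 (bin 110); offset now 10 = byte 1 bit 2; 14 bits remain
Read 3: bits[10:20] width=10 -> value=81 (bin 0001010001); offset now 20 = byte 2 bit 4; 4 bits remain

Answer: value=63 offset=7
value=6 offset=10
value=81 offset=20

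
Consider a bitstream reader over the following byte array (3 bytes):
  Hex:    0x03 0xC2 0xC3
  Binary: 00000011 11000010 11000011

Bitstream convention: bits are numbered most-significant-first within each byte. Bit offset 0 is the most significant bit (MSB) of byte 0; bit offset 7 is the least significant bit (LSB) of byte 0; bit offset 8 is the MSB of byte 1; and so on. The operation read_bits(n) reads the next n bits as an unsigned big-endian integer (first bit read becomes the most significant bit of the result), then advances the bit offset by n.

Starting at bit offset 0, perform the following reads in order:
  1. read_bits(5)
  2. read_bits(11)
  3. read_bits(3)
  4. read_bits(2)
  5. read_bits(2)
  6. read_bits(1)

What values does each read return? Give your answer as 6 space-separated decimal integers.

Read 1: bits[0:5] width=5 -> value=0 (bin 00000); offset now 5 = byte 0 bit 5; 19 bits remain
Read 2: bits[5:16] width=11 -> value=962 (bin 01111000010); offset now 16 = byte 2 bit 0; 8 bits remain
Read 3: bits[16:19] width=3 -> value=6 (bin 110); offset now 19 = byte 2 bit 3; 5 bits remain
Read 4: bits[19:21] width=2 -> value=0 (bin 00); offset now 21 = byte 2 bit 5; 3 bits remain
Read 5: bits[21:23] width=2 -> value=1 (bin 01); offset now 23 = byte 2 bit 7; 1 bits remain
Read 6: bits[23:24] width=1 -> value=1 (bin 1); offset now 24 = byte 3 bit 0; 0 bits remain

Answer: 0 962 6 0 1 1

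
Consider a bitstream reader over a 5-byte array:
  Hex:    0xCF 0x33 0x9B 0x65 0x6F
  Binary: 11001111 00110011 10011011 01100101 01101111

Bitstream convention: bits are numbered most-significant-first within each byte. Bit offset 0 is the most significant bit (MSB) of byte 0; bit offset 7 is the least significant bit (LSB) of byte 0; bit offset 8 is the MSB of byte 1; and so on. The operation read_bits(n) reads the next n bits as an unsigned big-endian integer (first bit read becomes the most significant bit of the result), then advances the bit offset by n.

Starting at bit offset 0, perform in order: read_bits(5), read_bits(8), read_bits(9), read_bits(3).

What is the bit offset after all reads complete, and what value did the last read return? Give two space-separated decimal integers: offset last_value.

Read 1: bits[0:5] width=5 -> value=25 (bin 11001); offset now 5 = byte 0 bit 5; 35 bits remain
Read 2: bits[5:13] width=8 -> value=230 (bin 11100110); offset now 13 = byte 1 bit 5; 27 bits remain
Read 3: bits[13:22] width=9 -> value=230 (bin 011100110); offset now 22 = byte 2 bit 6; 18 bits remain
Read 4: bits[22:25] width=3 -> value=6 (bin 110); offset now 25 = byte 3 bit 1; 15 bits remain

Answer: 25 6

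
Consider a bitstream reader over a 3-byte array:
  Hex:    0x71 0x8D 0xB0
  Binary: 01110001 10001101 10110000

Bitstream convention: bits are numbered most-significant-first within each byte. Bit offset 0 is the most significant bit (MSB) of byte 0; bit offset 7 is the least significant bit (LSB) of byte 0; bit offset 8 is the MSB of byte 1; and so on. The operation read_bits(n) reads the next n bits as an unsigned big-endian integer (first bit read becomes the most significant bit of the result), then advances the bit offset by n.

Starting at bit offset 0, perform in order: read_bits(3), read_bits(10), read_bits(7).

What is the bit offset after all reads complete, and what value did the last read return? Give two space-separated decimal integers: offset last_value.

Answer: 20 91

Derivation:
Read 1: bits[0:3] width=3 -> value=3 (bin 011); offset now 3 = byte 0 bit 3; 21 bits remain
Read 2: bits[3:13] width=10 -> value=561 (bin 1000110001); offset now 13 = byte 1 bit 5; 11 bits remain
Read 3: bits[13:20] width=7 -> value=91 (bin 1011011); offset now 20 = byte 2 bit 4; 4 bits remain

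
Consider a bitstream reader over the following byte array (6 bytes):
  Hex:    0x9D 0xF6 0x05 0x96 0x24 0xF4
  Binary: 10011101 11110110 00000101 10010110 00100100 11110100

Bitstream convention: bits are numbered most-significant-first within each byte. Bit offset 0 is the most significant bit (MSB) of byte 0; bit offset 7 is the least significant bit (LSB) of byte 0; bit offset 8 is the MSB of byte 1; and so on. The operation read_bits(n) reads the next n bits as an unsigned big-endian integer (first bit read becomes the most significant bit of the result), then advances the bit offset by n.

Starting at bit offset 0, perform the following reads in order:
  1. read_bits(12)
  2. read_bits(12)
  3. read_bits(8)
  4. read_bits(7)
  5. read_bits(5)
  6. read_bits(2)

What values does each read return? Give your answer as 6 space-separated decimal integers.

Read 1: bits[0:12] width=12 -> value=2527 (bin 100111011111); offset now 12 = byte 1 bit 4; 36 bits remain
Read 2: bits[12:24] width=12 -> value=1541 (bin 011000000101); offset now 24 = byte 3 bit 0; 24 bits remain
Read 3: bits[24:32] width=8 -> value=150 (bin 10010110); offset now 32 = byte 4 bit 0; 16 bits remain
Read 4: bits[32:39] width=7 -> value=18 (bin 0010010); offset now 39 = byte 4 bit 7; 9 bits remain
Read 5: bits[39:44] width=5 -> value=15 (bin 01111); offset now 44 = byte 5 bit 4; 4 bits remain
Read 6: bits[44:46] width=2 -> value=1 (bin 01); offset now 46 = byte 5 bit 6; 2 bits remain

Answer: 2527 1541 150 18 15 1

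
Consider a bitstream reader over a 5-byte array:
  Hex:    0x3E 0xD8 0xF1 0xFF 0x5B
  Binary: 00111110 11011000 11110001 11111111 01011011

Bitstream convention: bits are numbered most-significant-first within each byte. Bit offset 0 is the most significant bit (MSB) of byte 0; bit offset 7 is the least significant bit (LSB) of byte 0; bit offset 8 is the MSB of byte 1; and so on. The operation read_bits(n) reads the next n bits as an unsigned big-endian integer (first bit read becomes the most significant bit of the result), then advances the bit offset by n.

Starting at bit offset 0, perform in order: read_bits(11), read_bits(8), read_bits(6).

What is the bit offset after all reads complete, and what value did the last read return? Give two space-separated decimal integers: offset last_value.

Read 1: bits[0:11] width=11 -> value=502 (bin 00111110110); offset now 11 = byte 1 bit 3; 29 bits remain
Read 2: bits[11:19] width=8 -> value=199 (bin 11000111); offset now 19 = byte 2 bit 3; 21 bits remain
Read 3: bits[19:25] width=6 -> value=35 (bin 100011); offset now 25 = byte 3 bit 1; 15 bits remain

Answer: 25 35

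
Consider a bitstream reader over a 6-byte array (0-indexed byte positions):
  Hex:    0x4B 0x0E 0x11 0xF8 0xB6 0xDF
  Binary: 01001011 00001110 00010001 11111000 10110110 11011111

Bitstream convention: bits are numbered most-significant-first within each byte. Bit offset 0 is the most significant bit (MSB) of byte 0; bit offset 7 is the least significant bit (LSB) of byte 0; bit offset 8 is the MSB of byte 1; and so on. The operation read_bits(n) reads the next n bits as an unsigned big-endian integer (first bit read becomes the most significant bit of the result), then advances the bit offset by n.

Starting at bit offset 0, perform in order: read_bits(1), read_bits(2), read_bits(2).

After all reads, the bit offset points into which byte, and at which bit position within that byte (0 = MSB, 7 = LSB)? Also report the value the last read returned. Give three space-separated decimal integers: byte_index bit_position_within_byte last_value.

Read 1: bits[0:1] width=1 -> value=0 (bin 0); offset now 1 = byte 0 bit 1; 47 bits remain
Read 2: bits[1:3] width=2 -> value=2 (bin 10); offset now 3 = byte 0 bit 3; 45 bits remain
Read 3: bits[3:5] width=2 -> value=1 (bin 01); offset now 5 = byte 0 bit 5; 43 bits remain

Answer: 0 5 1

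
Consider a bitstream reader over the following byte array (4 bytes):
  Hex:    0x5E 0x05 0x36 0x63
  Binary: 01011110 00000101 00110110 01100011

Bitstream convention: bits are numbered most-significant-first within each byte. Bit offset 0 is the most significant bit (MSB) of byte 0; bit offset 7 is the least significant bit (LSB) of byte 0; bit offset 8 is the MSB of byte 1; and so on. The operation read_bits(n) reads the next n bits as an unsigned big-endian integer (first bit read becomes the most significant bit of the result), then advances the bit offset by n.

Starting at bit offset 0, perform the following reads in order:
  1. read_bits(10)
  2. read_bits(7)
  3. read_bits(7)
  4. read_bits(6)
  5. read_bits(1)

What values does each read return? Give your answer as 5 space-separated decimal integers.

Read 1: bits[0:10] width=10 -> value=376 (bin 0101111000); offset now 10 = byte 1 bit 2; 22 bits remain
Read 2: bits[10:17] width=7 -> value=10 (bin 0001010); offset now 17 = byte 2 bit 1; 15 bits remain
Read 3: bits[17:24] width=7 -> value=54 (bin 0110110); offset now 24 = byte 3 bit 0; 8 bits remain
Read 4: bits[24:30] width=6 -> value=24 (bin 011000); offset now 30 = byte 3 bit 6; 2 bits remain
Read 5: bits[30:31] width=1 -> value=1 (bin 1); offset now 31 = byte 3 bit 7; 1 bits remain

Answer: 376 10 54 24 1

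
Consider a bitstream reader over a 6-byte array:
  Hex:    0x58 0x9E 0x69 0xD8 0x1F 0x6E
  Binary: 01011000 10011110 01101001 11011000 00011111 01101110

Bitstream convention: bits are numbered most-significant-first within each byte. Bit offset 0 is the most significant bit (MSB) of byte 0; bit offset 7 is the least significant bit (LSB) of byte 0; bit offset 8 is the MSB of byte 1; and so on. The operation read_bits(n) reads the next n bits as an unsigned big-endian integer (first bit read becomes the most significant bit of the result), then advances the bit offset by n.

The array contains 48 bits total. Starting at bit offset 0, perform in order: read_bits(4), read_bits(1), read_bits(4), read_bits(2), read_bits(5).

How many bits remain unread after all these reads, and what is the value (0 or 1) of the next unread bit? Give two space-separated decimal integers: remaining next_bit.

Answer: 32 0

Derivation:
Read 1: bits[0:4] width=4 -> value=5 (bin 0101); offset now 4 = byte 0 bit 4; 44 bits remain
Read 2: bits[4:5] width=1 -> value=1 (bin 1); offset now 5 = byte 0 bit 5; 43 bits remain
Read 3: bits[5:9] width=4 -> value=1 (bin 0001); offset now 9 = byte 1 bit 1; 39 bits remain
Read 4: bits[9:11] width=2 -> value=0 (bin 00); offset now 11 = byte 1 bit 3; 37 bits remain
Read 5: bits[11:16] width=5 -> value=30 (bin 11110); offset now 16 = byte 2 bit 0; 32 bits remain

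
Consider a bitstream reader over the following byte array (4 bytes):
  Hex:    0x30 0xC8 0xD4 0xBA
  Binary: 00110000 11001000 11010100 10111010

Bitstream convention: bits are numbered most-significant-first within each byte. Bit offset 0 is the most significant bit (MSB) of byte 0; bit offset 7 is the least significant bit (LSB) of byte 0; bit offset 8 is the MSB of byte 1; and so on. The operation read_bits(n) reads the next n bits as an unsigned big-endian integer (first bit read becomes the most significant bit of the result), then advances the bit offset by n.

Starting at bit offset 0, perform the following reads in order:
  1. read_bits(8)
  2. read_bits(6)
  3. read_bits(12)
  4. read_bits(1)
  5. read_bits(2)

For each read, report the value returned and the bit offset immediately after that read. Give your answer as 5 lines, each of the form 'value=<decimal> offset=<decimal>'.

Answer: value=48 offset=8
value=50 offset=14
value=850 offset=26
value=1 offset=27
value=3 offset=29

Derivation:
Read 1: bits[0:8] width=8 -> value=48 (bin 00110000); offset now 8 = byte 1 bit 0; 24 bits remain
Read 2: bits[8:14] width=6 -> value=50 (bin 110010); offset now 14 = byte 1 bit 6; 18 bits remain
Read 3: bits[14:26] width=12 -> value=850 (bin 001101010010); offset now 26 = byte 3 bit 2; 6 bits remain
Read 4: bits[26:27] width=1 -> value=1 (bin 1); offset now 27 = byte 3 bit 3; 5 bits remain
Read 5: bits[27:29] width=2 -> value=3 (bin 11); offset now 29 = byte 3 bit 5; 3 bits remain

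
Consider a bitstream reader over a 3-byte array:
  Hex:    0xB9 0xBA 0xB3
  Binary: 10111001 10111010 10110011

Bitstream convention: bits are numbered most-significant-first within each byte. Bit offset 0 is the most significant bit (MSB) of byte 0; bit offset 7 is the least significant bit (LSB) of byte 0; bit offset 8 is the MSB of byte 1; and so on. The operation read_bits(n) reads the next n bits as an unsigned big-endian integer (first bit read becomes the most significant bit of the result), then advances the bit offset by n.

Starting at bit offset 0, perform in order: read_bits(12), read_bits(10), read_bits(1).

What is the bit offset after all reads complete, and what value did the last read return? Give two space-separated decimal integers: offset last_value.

Answer: 23 1

Derivation:
Read 1: bits[0:12] width=12 -> value=2971 (bin 101110011011); offset now 12 = byte 1 bit 4; 12 bits remain
Read 2: bits[12:22] width=10 -> value=684 (bin 1010101100); offset now 22 = byte 2 bit 6; 2 bits remain
Read 3: bits[22:23] width=1 -> value=1 (bin 1); offset now 23 = byte 2 bit 7; 1 bits remain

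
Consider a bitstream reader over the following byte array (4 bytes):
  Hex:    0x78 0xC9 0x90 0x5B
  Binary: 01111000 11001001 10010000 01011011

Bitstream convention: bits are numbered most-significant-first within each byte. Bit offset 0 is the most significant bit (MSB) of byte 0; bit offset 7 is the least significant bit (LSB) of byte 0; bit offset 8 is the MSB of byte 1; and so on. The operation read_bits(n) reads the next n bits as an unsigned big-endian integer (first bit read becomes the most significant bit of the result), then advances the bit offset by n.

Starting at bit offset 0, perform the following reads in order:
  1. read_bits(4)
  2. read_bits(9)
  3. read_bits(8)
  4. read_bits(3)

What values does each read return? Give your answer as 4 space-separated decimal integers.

Answer: 7 281 50 0

Derivation:
Read 1: bits[0:4] width=4 -> value=7 (bin 0111); offset now 4 = byte 0 bit 4; 28 bits remain
Read 2: bits[4:13] width=9 -> value=281 (bin 100011001); offset now 13 = byte 1 bit 5; 19 bits remain
Read 3: bits[13:21] width=8 -> value=50 (bin 00110010); offset now 21 = byte 2 bit 5; 11 bits remain
Read 4: bits[21:24] width=3 -> value=0 (bin 000); offset now 24 = byte 3 bit 0; 8 bits remain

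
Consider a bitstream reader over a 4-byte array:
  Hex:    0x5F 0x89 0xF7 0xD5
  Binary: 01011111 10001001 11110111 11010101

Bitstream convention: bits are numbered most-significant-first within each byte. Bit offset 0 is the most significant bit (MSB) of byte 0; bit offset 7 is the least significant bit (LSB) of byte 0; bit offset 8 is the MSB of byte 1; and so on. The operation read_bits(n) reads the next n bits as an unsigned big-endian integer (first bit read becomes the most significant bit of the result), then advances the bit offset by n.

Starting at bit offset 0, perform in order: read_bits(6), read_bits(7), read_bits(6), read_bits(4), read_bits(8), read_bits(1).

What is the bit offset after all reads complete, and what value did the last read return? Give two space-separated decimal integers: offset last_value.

Read 1: bits[0:6] width=6 -> value=23 (bin 010111); offset now 6 = byte 0 bit 6; 26 bits remain
Read 2: bits[6:13] width=7 -> value=113 (bin 1110001); offset now 13 = byte 1 bit 5; 19 bits remain
Read 3: bits[13:19] width=6 -> value=15 (bin 001111); offset now 19 = byte 2 bit 3; 13 bits remain
Read 4: bits[19:23] width=4 -> value=11 (bin 1011); offset now 23 = byte 2 bit 7; 9 bits remain
Read 5: bits[23:31] width=8 -> value=234 (bin 11101010); offset now 31 = byte 3 bit 7; 1 bits remain
Read 6: bits[31:32] width=1 -> value=1 (bin 1); offset now 32 = byte 4 bit 0; 0 bits remain

Answer: 32 1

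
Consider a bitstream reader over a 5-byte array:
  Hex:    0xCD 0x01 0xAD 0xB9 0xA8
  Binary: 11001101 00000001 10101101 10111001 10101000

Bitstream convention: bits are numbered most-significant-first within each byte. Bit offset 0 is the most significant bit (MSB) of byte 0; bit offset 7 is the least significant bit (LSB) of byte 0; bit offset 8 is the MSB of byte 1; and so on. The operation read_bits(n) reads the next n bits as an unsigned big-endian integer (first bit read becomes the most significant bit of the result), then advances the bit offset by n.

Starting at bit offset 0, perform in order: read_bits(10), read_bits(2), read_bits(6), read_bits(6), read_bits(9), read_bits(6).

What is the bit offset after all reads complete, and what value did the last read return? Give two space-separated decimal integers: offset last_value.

Read 1: bits[0:10] width=10 -> value=820 (bin 1100110100); offset now 10 = byte 1 bit 2; 30 bits remain
Read 2: bits[10:12] width=2 -> value=0 (bin 00); offset now 12 = byte 1 bit 4; 28 bits remain
Read 3: bits[12:18] width=6 -> value=6 (bin 000110); offset now 18 = byte 2 bit 2; 22 bits remain
Read 4: bits[18:24] width=6 -> value=45 (bin 101101); offset now 24 = byte 3 bit 0; 16 bits remain
Read 5: bits[24:33] width=9 -> value=371 (bin 101110011); offset now 33 = byte 4 bit 1; 7 bits remain
Read 6: bits[33:39] width=6 -> value=20 (bin 010100); offset now 39 = byte 4 bit 7; 1 bits remain

Answer: 39 20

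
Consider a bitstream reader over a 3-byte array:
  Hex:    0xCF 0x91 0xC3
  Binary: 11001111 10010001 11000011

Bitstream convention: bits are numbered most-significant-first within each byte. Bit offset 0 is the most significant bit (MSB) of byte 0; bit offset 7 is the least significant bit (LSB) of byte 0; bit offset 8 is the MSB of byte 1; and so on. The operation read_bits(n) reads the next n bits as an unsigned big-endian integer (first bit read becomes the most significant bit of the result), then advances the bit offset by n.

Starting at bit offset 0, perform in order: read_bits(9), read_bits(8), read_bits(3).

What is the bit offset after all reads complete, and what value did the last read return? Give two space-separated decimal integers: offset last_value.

Read 1: bits[0:9] width=9 -> value=415 (bin 110011111); offset now 9 = byte 1 bit 1; 15 bits remain
Read 2: bits[9:17] width=8 -> value=35 (bin 00100011); offset now 17 = byte 2 bit 1; 7 bits remain
Read 3: bits[17:20] width=3 -> value=4 (bin 100); offset now 20 = byte 2 bit 4; 4 bits remain

Answer: 20 4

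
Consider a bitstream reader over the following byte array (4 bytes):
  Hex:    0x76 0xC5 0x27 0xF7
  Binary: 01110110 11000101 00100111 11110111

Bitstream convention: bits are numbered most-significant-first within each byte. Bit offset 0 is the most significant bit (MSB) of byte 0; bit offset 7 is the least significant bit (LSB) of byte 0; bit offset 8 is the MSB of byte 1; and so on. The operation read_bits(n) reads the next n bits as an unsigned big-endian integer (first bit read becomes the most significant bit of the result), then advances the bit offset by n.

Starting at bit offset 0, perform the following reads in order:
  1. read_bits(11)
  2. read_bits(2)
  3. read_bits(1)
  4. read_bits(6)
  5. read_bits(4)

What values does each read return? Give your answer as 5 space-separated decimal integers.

Read 1: bits[0:11] width=11 -> value=950 (bin 01110110110); offset now 11 = byte 1 bit 3; 21 bits remain
Read 2: bits[11:13] width=2 -> value=0 (bin 00); offset now 13 = byte 1 bit 5; 19 bits remain
Read 3: bits[13:14] width=1 -> value=1 (bin 1); offset now 14 = byte 1 bit 6; 18 bits remain
Read 4: bits[14:20] width=6 -> value=18 (bin 010010); offset now 20 = byte 2 bit 4; 12 bits remain
Read 5: bits[20:24] width=4 -> value=7 (bin 0111); offset now 24 = byte 3 bit 0; 8 bits remain

Answer: 950 0 1 18 7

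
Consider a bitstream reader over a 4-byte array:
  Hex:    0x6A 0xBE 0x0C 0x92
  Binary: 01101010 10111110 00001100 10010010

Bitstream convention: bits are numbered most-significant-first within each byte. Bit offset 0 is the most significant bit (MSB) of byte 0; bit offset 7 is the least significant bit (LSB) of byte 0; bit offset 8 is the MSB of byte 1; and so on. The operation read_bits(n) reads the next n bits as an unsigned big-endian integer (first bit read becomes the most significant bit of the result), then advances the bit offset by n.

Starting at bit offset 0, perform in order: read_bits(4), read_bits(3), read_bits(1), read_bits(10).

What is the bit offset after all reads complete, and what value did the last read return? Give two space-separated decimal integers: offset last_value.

Answer: 18 760

Derivation:
Read 1: bits[0:4] width=4 -> value=6 (bin 0110); offset now 4 = byte 0 bit 4; 28 bits remain
Read 2: bits[4:7] width=3 -> value=5 (bin 101); offset now 7 = byte 0 bit 7; 25 bits remain
Read 3: bits[7:8] width=1 -> value=0 (bin 0); offset now 8 = byte 1 bit 0; 24 bits remain
Read 4: bits[8:18] width=10 -> value=760 (bin 1011111000); offset now 18 = byte 2 bit 2; 14 bits remain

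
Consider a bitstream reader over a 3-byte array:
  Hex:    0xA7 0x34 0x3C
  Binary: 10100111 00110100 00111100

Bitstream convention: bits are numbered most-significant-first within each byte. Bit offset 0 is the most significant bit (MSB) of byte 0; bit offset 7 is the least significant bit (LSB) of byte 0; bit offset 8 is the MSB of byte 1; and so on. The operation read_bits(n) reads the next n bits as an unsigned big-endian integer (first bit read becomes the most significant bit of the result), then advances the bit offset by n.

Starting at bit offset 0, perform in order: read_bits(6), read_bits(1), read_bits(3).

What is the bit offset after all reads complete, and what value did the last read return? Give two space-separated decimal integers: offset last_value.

Answer: 10 4

Derivation:
Read 1: bits[0:6] width=6 -> value=41 (bin 101001); offset now 6 = byte 0 bit 6; 18 bits remain
Read 2: bits[6:7] width=1 -> value=1 (bin 1); offset now 7 = byte 0 bit 7; 17 bits remain
Read 3: bits[7:10] width=3 -> value=4 (bin 100); offset now 10 = byte 1 bit 2; 14 bits remain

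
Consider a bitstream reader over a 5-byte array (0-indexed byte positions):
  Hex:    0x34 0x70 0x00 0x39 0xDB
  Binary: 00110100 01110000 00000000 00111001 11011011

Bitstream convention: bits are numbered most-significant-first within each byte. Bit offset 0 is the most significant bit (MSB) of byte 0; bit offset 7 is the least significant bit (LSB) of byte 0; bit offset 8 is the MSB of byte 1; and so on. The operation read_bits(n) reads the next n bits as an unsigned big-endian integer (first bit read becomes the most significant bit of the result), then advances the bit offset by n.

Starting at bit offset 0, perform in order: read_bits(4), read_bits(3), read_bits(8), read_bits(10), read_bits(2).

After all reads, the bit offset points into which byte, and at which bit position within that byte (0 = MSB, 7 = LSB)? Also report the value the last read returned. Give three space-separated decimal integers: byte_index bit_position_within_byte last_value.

Answer: 3 3 1

Derivation:
Read 1: bits[0:4] width=4 -> value=3 (bin 0011); offset now 4 = byte 0 bit 4; 36 bits remain
Read 2: bits[4:7] width=3 -> value=2 (bin 010); offset now 7 = byte 0 bit 7; 33 bits remain
Read 3: bits[7:15] width=8 -> value=56 (bin 00111000); offset now 15 = byte 1 bit 7; 25 bits remain
Read 4: bits[15:25] width=10 -> value=0 (bin 0000000000); offset now 25 = byte 3 bit 1; 15 bits remain
Read 5: bits[25:27] width=2 -> value=1 (bin 01); offset now 27 = byte 3 bit 3; 13 bits remain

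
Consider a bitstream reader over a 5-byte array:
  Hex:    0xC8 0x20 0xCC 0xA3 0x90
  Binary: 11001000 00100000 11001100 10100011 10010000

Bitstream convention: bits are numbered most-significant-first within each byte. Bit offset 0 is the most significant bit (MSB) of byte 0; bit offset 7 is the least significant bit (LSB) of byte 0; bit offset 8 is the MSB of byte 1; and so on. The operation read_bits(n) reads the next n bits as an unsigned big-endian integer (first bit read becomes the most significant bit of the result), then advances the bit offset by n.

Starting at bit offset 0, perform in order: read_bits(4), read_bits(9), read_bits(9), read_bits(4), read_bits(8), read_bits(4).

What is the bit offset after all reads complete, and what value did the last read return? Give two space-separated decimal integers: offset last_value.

Answer: 38 4

Derivation:
Read 1: bits[0:4] width=4 -> value=12 (bin 1100); offset now 4 = byte 0 bit 4; 36 bits remain
Read 2: bits[4:13] width=9 -> value=260 (bin 100000100); offset now 13 = byte 1 bit 5; 27 bits remain
Read 3: bits[13:22] width=9 -> value=51 (bin 000110011); offset now 22 = byte 2 bit 6; 18 bits remain
Read 4: bits[22:26] width=4 -> value=2 (bin 0010); offset now 26 = byte 3 bit 2; 14 bits remain
Read 5: bits[26:34] width=8 -> value=142 (bin 10001110); offset now 34 = byte 4 bit 2; 6 bits remain
Read 6: bits[34:38] width=4 -> value=4 (bin 0100); offset now 38 = byte 4 bit 6; 2 bits remain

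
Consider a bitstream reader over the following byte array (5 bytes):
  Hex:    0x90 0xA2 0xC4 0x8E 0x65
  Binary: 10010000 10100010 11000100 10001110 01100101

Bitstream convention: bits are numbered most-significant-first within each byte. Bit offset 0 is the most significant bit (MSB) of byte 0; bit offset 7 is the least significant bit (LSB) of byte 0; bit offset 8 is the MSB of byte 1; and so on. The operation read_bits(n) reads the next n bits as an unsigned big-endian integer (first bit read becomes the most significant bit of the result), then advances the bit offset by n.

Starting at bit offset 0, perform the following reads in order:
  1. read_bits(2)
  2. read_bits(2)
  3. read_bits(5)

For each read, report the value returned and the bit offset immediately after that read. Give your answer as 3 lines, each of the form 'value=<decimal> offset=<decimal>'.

Read 1: bits[0:2] width=2 -> value=2 (bin 10); offset now 2 = byte 0 bit 2; 38 bits remain
Read 2: bits[2:4] width=2 -> value=1 (bin 01); offset now 4 = byte 0 bit 4; 36 bits remain
Read 3: bits[4:9] width=5 -> value=1 (bin 00001); offset now 9 = byte 1 bit 1; 31 bits remain

Answer: value=2 offset=2
value=1 offset=4
value=1 offset=9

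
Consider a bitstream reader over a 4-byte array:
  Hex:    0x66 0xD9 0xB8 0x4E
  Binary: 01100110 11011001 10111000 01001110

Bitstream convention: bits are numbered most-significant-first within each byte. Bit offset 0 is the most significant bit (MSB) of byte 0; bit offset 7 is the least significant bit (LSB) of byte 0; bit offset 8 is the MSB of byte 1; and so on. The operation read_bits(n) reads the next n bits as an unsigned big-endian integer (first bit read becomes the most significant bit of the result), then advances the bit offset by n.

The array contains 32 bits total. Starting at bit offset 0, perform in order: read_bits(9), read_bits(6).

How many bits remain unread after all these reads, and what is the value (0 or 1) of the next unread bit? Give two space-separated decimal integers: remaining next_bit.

Answer: 17 1

Derivation:
Read 1: bits[0:9] width=9 -> value=205 (bin 011001101); offset now 9 = byte 1 bit 1; 23 bits remain
Read 2: bits[9:15] width=6 -> value=44 (bin 101100); offset now 15 = byte 1 bit 7; 17 bits remain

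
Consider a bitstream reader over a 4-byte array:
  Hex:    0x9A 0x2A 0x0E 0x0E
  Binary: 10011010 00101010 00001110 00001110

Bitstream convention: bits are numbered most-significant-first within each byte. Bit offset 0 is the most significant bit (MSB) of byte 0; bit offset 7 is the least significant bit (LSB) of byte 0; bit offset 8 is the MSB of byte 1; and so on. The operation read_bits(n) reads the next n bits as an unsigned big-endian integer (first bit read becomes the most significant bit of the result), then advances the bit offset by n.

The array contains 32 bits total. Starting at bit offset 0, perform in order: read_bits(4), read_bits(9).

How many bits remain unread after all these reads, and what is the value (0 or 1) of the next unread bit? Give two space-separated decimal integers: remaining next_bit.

Answer: 19 0

Derivation:
Read 1: bits[0:4] width=4 -> value=9 (bin 1001); offset now 4 = byte 0 bit 4; 28 bits remain
Read 2: bits[4:13] width=9 -> value=325 (bin 101000101); offset now 13 = byte 1 bit 5; 19 bits remain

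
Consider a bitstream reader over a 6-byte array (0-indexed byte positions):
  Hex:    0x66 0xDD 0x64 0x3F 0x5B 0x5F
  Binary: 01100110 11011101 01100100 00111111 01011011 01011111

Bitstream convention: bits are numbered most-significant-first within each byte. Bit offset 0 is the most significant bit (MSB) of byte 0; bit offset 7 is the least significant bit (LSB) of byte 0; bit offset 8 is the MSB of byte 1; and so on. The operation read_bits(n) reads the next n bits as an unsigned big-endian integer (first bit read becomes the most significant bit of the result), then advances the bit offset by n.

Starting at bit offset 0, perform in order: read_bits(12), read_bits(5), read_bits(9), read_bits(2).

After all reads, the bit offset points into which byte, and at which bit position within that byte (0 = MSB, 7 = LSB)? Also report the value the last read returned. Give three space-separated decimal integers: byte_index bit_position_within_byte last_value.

Read 1: bits[0:12] width=12 -> value=1645 (bin 011001101101); offset now 12 = byte 1 bit 4; 36 bits remain
Read 2: bits[12:17] width=5 -> value=26 (bin 11010); offset now 17 = byte 2 bit 1; 31 bits remain
Read 3: bits[17:26] width=9 -> value=400 (bin 110010000); offset now 26 = byte 3 bit 2; 22 bits remain
Read 4: bits[26:28] width=2 -> value=3 (bin 11); offset now 28 = byte 3 bit 4; 20 bits remain

Answer: 3 4 3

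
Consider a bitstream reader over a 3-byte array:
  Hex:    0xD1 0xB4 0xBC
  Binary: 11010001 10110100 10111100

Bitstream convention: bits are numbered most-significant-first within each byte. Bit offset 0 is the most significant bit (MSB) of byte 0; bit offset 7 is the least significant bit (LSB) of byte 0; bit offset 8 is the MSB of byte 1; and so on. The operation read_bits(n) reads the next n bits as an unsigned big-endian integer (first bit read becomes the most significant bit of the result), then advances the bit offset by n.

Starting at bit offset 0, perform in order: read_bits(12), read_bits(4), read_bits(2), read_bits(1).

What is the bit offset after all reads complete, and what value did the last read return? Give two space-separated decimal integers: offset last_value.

Answer: 19 1

Derivation:
Read 1: bits[0:12] width=12 -> value=3355 (bin 110100011011); offset now 12 = byte 1 bit 4; 12 bits remain
Read 2: bits[12:16] width=4 -> value=4 (bin 0100); offset now 16 = byte 2 bit 0; 8 bits remain
Read 3: bits[16:18] width=2 -> value=2 (bin 10); offset now 18 = byte 2 bit 2; 6 bits remain
Read 4: bits[18:19] width=1 -> value=1 (bin 1); offset now 19 = byte 2 bit 3; 5 bits remain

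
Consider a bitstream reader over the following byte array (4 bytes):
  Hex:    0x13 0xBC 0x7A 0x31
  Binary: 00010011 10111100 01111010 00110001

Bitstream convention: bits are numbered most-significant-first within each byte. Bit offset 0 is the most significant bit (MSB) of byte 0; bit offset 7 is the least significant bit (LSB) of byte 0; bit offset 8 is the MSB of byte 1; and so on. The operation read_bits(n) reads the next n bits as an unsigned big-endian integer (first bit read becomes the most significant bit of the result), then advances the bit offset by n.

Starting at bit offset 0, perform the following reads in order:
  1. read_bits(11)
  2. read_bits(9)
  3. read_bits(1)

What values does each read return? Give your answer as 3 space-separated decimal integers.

Answer: 157 455 1

Derivation:
Read 1: bits[0:11] width=11 -> value=157 (bin 00010011101); offset now 11 = byte 1 bit 3; 21 bits remain
Read 2: bits[11:20] width=9 -> value=455 (bin 111000111); offset now 20 = byte 2 bit 4; 12 bits remain
Read 3: bits[20:21] width=1 -> value=1 (bin 1); offset now 21 = byte 2 bit 5; 11 bits remain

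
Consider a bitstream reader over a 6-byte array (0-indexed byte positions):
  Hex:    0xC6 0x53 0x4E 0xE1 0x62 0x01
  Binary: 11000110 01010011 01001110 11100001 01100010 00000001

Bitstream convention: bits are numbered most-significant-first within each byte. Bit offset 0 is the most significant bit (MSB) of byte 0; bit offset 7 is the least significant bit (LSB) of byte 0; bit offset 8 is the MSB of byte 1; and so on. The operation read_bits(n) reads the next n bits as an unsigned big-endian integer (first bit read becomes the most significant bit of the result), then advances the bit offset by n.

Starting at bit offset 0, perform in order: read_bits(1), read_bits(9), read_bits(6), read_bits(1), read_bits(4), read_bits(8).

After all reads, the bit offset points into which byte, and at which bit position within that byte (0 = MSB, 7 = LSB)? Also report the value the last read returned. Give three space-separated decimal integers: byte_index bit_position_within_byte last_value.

Answer: 3 5 220

Derivation:
Read 1: bits[0:1] width=1 -> value=1 (bin 1); offset now 1 = byte 0 bit 1; 47 bits remain
Read 2: bits[1:10] width=9 -> value=281 (bin 100011001); offset now 10 = byte 1 bit 2; 38 bits remain
Read 3: bits[10:16] width=6 -> value=19 (bin 010011); offset now 16 = byte 2 bit 0; 32 bits remain
Read 4: bits[16:17] width=1 -> value=0 (bin 0); offset now 17 = byte 2 bit 1; 31 bits remain
Read 5: bits[17:21] width=4 -> value=9 (bin 1001); offset now 21 = byte 2 bit 5; 27 bits remain
Read 6: bits[21:29] width=8 -> value=220 (bin 11011100); offset now 29 = byte 3 bit 5; 19 bits remain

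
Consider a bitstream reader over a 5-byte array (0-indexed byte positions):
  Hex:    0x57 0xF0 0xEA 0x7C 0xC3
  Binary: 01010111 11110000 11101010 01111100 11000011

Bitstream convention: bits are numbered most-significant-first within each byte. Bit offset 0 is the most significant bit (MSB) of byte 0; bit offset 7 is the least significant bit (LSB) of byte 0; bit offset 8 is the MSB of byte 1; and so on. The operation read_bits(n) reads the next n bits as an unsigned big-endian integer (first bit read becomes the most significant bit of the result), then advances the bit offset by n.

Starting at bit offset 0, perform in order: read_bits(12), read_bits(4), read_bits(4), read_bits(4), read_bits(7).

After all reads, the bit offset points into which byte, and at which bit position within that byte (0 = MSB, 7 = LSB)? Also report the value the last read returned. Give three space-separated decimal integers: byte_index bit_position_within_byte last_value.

Read 1: bits[0:12] width=12 -> value=1407 (bin 010101111111); offset now 12 = byte 1 bit 4; 28 bits remain
Read 2: bits[12:16] width=4 -> value=0 (bin 0000); offset now 16 = byte 2 bit 0; 24 bits remain
Read 3: bits[16:20] width=4 -> value=14 (bin 1110); offset now 20 = byte 2 bit 4; 20 bits remain
Read 4: bits[20:24] width=4 -> value=10 (bin 1010); offset now 24 = byte 3 bit 0; 16 bits remain
Read 5: bits[24:31] width=7 -> value=62 (bin 0111110); offset now 31 = byte 3 bit 7; 9 bits remain

Answer: 3 7 62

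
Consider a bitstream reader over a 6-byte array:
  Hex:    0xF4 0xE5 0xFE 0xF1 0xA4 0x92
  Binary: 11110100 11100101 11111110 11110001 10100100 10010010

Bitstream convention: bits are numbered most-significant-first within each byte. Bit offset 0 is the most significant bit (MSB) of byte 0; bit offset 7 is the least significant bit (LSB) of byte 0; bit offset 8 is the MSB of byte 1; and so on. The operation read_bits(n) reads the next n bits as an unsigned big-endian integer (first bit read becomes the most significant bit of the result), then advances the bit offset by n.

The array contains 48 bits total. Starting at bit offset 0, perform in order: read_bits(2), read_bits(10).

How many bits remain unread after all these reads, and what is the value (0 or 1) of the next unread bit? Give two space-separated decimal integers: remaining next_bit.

Answer: 36 0

Derivation:
Read 1: bits[0:2] width=2 -> value=3 (bin 11); offset now 2 = byte 0 bit 2; 46 bits remain
Read 2: bits[2:12] width=10 -> value=846 (bin 1101001110); offset now 12 = byte 1 bit 4; 36 bits remain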